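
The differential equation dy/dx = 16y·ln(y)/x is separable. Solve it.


Separate: dy/[y ln(y)] = 16 dx/x.
Substitute u = ln(y): du/u = 16 dx/x.
Integrate: ln|ln(y)| = 16ln|x| + C₀, hence ln(y) = C·x^16.


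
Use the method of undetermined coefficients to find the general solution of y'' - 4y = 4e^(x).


Characteristic roots of r² - 4 = 0 are 2, -2.
y_h = C₁e^(2x) + C₂e^(-2x).
Forcing exponent 1 is not a characteristic root; try y_p = Ae^(x).
Substitute: A·(1 + (0)·1 + (-4)) = A·-3 = 4, so A = -4/3.
General solution: y = C₁e^(2x) + C₂e^(-2x) - (4/3)e^(x).


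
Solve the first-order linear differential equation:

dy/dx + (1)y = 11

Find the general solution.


P(x) = 1, Q(x) = 11; integrating factor μ = e^(x).
(μ y)' = 11e^(x) ⇒ μ y = 11e^(x) + C.
Divide by μ: y = 11 + Ce^(-x).


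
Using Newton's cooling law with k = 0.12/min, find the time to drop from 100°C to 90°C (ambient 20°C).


From T(t) = T_a + (T₀ - T_a)e^(-kt), set T(t) = 90:
(90 - 20) / (100 - 20) = e^(-0.12t), so t = -ln(0.875)/0.12 ≈ 1.1 minutes.


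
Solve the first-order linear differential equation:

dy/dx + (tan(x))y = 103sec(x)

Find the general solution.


P(x) = tan(x) ⇒ μ = e^(∫tan(x)dx) = sec(x).
(sec(x) y)' = 103sec²(x) ⇒ sec(x) y = 103tan(x) + C.
Multiply by cos(x): y = 103sin(x) + C·cos(x).


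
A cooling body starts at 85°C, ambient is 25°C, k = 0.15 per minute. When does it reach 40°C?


From T(t) = T_a + (T₀ - T_a)e^(-kt), set T(t) = 40:
(40 - 25) / (85 - 25) = e^(-0.15t), so t = -ln(0.250)/0.15 ≈ 9.2 minutes.


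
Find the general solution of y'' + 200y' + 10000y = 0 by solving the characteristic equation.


Characteristic equation: r² + 200r + 10000 = 0, i.e. (r + 100)² = 0.
Repeated root r = -100; include an x factor for the second linearly independent solution.
General solution: y = (C₁ + C₂x)e^(-100x).


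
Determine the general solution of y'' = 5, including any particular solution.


Characteristic polynomial (r - 0)² = 0; repeated root r = 0.
y_h = (C₁ + C₂x). Forcing matches the repeated root (resonance), so try y_p = Ax².
Substitute and solve for A: 2A = 5, so A = 5/2.
General solution: y = C₁ + C₂x + (5/2)x².


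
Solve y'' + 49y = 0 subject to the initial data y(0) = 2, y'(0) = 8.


Characteristic roots of r² + 49 = 0 are ±7i, so y = C₁cos(7x) + C₂sin(7x).
Apply y(0) = 2: C₁ = 2. Differentiate and apply y'(0) = 8: 7·C₂ = 8, so C₂ = 8/7.
Particular solution: y = 2cos(7x) + (8/7)sin(7x).


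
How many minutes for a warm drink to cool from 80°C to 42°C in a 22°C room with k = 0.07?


From T(t) = T_a + (T₀ - T_a)e^(-kt), set T(t) = 42:
(42 - 22) / (80 - 22) = e^(-0.07t), so t = -ln(0.345)/0.07 ≈ 15.2 minutes.


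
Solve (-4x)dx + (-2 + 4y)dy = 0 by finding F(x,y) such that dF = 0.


Check exactness: ∂M/∂y = 0 and ∂N/∂x = 0; equal, so the equation is exact.
Integrate M with respect to x (treating y as constant): ∫M dx = -2x^2 + h(y).
Differentiate w.r.t. y and set equal to N: the x-dependent terms already match, leaving h'(y) = -2 + 4y. Integrate: h(y) = -2y + 2y^2.
So F(x,y) = -2y + 2y^2 - 2x^2.
General solution: -2y + 2y^2 - 2x^2 = C.


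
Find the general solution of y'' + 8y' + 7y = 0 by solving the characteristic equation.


Characteristic equation: r² + 8r + 7 = 0.
Factor: (r + 1)(r + 7) = 0 ⇒ r = -1, -7 (distinct real).
General solution: y = C₁e^(-x) + C₂e^(-7x).


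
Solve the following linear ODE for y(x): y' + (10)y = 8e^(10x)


P(x) = 10 ⇒ μ = e^(10x).
(μ y)' = 8e^(20x) ⇒ μ y = (8/20)e^(20x) + C.
Divide by μ: y = (2/5)e^(10x) + Ce^(-10x).


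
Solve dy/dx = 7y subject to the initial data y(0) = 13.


General solution of y' = 7y is y = Ce^(7x).
Apply y(0) = 13: C = 13.
Particular solution: y = 13e^(7x).


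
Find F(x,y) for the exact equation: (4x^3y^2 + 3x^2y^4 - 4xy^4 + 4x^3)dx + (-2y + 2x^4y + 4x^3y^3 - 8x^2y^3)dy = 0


Check exactness: ∂M/∂y = 8x^3y + 12x^2y^3 - 16xy^3 and ∂N/∂x = 8x^3y + 12x^2y^3 - 16xy^3; equal, so the equation is exact.
Integrate M with respect to x (treating y as constant): ∫M dx = x^4y^2 + x^3y^4 - 2x^2y^4 + x^4 + h(y).
Differentiate w.r.t. y and set equal to N: the x-dependent terms already match, leaving h'(y) = -2y. Integrate: h(y) = -y^2.
So F(x,y) = -y^2 + x^4y^2 + x^3y^4 - 2x^2y^4 + x^4.
General solution: -y^2 + x^4y^2 + x^3y^4 - 2x^2y^4 + x^4 = C.


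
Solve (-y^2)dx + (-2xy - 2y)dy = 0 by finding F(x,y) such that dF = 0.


Check exactness: ∂M/∂y = -2y and ∂N/∂x = -2y; equal, so the equation is exact.
Integrate M with respect to x (treating y as constant): ∫M dx = -xy^2 + h(y).
Differentiate w.r.t. y and set equal to N: the x-dependent terms already match, leaving h'(y) = -2y. Integrate: h(y) = -y^2.
So F(x,y) = -xy^2 - y^2.
General solution: -xy^2 - y^2 = C.


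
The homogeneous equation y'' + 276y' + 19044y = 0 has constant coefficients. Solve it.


Characteristic equation: r² + 276r + 19044 = 0, i.e. (r + 138)² = 0.
Repeated root r = -138; include an x factor for the second linearly independent solution.
General solution: y = (C₁ + C₂x)e^(-138x).


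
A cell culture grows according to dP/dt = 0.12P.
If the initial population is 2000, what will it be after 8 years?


The ODE dP/dt = 0.12P has solution P(t) = P(0)e^(0.12t).
Substitute P(0) = 2000 and t = 8: P(8) = 2000 e^(0.96) ≈ 5223.


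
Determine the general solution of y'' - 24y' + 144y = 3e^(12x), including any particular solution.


Characteristic polynomial (r - 12)² = 0; repeated root r = 12.
y_h = (C₁ + C₂x)e^(12x). Forcing matches the repeated root (resonance), so try y_p = Ax² e^(12x).
Substitute and solve for A: 2A = 3, so A = 3/2.
General solution: y = (C₁ + C₂x + (3/2)x²)e^(12x).


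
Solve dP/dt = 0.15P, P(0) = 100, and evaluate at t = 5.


The ODE dP/dt = 0.15P has solution P(t) = P(0)e^(0.15t).
Substitute P(0) = 100 and t = 5: P(5) = 100 e^(0.75) ≈ 212.


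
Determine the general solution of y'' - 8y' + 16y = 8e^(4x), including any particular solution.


Characteristic polynomial (r - 4)² = 0; repeated root r = 4.
y_h = (C₁ + C₂x)e^(4x). Forcing matches the repeated root (resonance), so try y_p = Ax² e^(4x).
Substitute and solve for A: 2A = 8, so A = 4.
General solution: y = (C₁ + C₂x + 4x²)e^(4x).


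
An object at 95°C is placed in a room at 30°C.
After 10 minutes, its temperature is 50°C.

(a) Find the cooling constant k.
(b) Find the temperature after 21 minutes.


Newton's law: T(t) = T_a + (T₀ - T_a)e^(-kt).
(a) Use T(10) = 50: (50 - 30)/(95 - 30) = e^(-k·10), so k = -ln(0.308)/10 ≈ 0.1179.
(b) Apply k to t = 21: T(21) = 30 + (65)e^(-2.475) ≈ 35.5°C.


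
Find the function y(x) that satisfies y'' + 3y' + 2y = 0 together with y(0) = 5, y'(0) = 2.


Characteristic roots of r² + 3r + 2 = 0 are -1, -2.
General solution y = c₁ e^(-x) + c₂ e^(-2x).
Apply y(0) = 5: c₁ + c₂ = 5. Apply y'(0) = 2: -1 c₁ - 2 c₂ = 2.
Solve: c₁ = 12, c₂ = -7.
Particular solution: y = 12e^(-x) - 7e^(-2x).


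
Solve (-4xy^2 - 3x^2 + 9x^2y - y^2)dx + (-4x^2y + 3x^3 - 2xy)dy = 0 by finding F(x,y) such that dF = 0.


Check exactness: ∂M/∂y = -8xy + 9x^2 - 2y and ∂N/∂x = -8xy + 9x^2 - 2y; equal, so the equation is exact.
Integrate M with respect to x (treating y as constant): ∫M dx = -2x^2y^2 - x^3 + 3x^3y - xy^2 + h(y).
Differentiate w.r.t. y and set equal to N: all terms match, so h'(y) = 0 and h is a constant absorbed into C.
General solution: -2x^2y^2 - x^3 + 3x^3y - xy^2 = C.


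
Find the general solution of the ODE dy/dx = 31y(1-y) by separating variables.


Separate: dy/[y(1-y)] = 31 dx.
Partial fractions: 1/[y(1-y)] = 1/y + 1/(1-y).
Integrate: ln|y/(1-y)| = 31x + C₀.
Solve for y: y = 1/(1 + Ce^(-31x)).


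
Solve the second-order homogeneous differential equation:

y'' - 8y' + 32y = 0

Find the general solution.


Characteristic equation: r² - 8r + 32 = 0.
Discriminant is negative; roots r = 4 ± 4i (complex conjugate pair).
General solution uses e^(α x)(C₁ cos(β x) + C₂ sin(β x)): y = e^(4x)(C₁cos(4x) + C₂sin(4x)).


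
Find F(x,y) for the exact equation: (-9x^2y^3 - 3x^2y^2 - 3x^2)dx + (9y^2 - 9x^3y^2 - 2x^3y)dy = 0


Check exactness: ∂M/∂y = -27x^2y^2 - 6x^2y and ∂N/∂x = -27x^2y^2 - 6x^2y; equal, so the equation is exact.
Integrate M with respect to x (treating y as constant): ∫M dx = -3x^3y^3 - x^3y^2 - x^3 + h(y).
Differentiate w.r.t. y and set equal to N: the x-dependent terms already match, leaving h'(y) = 9y^2. Integrate: h(y) = 3y^3.
So F(x,y) = 3y^3 - 3x^3y^3 - x^3y^2 - x^3.
General solution: 3y^3 - 3x^3y^3 - x^3y^2 - x^3 = C.


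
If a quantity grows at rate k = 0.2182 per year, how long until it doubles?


Exponential growth: P(t) = P₀ e^(0.2182t). Set P(t)/P₀ = 2: e^(0.2182t) = 2.
Solve: t = ln(2)/0.2182 ≈ 3.18 years.


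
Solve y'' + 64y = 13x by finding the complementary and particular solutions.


Homogeneous: r² + 64 = 0 ⇒ r = ±8i, y_h = C₁cos(8x) + C₂sin(8x).
Polynomial forcing; try y_p = Ax + B. Then y_p'' + 64 y_p = 64(Ax + B) = 13x, so B = 0 and A = 13/64.
General solution: y = C₁cos(8x) + C₂sin(8x) + (13/64)x.


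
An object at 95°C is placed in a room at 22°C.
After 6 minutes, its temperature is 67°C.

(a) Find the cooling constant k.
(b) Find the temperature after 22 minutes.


Newton's law: T(t) = T_a + (T₀ - T_a)e^(-kt).
(a) Use T(6) = 67: (67 - 22)/(95 - 22) = e^(-k·6), so k = -ln(0.616)/6 ≈ 0.0806.
(b) Apply k to t = 22: T(22) = 22 + (73)e^(-1.774) ≈ 34.4°C.


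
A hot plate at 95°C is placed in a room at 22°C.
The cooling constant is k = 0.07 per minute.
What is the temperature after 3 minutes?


Newton's law: dT/dt = -k(T - T_a) has solution T(t) = T_a + (T₀ - T_a)e^(-kt).
Plug in T_a = 22, T₀ = 95, k = 0.07, t = 3: T(3) = 22 + (73)e^(-0.21) ≈ 81.2°C.


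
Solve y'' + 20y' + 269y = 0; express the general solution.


Characteristic equation: r² + 20r + 269 = 0.
Discriminant is negative; roots r = -10 ± 13i (complex conjugate pair).
General solution uses e^(α x)(C₁ cos(β x) + C₂ sin(β x)): y = e^(-10x)(C₁cos(13x) + C₂sin(13x)).


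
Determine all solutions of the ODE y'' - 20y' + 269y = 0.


Characteristic equation: r² - 20r + 269 = 0.
Discriminant is negative; roots r = 10 ± 13i (complex conjugate pair).
General solution uses e^(α x)(C₁ cos(β x) + C₂ sin(β x)): y = e^(10x)(C₁cos(13x) + C₂sin(13x)).


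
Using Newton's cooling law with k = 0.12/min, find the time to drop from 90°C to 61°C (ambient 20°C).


From T(t) = T_a + (T₀ - T_a)e^(-kt), set T(t) = 61:
(61 - 20) / (90 - 20) = e^(-0.12t), so t = -ln(0.586)/0.12 ≈ 4.5 minutes.


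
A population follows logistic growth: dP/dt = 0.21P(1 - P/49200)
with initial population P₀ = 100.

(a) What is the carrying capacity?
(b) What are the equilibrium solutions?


Logistic ODE dP/dt = 0.21P(1 - P/49200) has equilibria where dP/dt = 0, i.e. P = 0 or P = 49200.
The coefficient (1 - P/K) = 0 when P = K, identifying K = 49200 as the carrying capacity.
(a) K = 49200; (b) equilibria P = 0 and P = 49200.


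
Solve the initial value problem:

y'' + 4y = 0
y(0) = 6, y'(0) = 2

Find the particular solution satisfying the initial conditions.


Characteristic roots of r² + 4 = 0 are ±2i, so y = C₁cos(2x) + C₂sin(2x).
Apply y(0) = 6: C₁ = 6. Differentiate and apply y'(0) = 2: 2·C₂ = 2, so C₂ = 1.
Particular solution: y = 6cos(2x) + sin(2x).


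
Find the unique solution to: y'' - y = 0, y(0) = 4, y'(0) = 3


Characteristic roots of r² - 1 = 0 are -1, 1.
General solution y = c₁ e^(-x) + c₂ e^(x).
Apply y(0) = 4: c₁ + c₂ = 4. Apply y'(0) = 3: -1 c₁ + 1 c₂ = 3.
Solve: c₁ = 1/2, c₂ = 7/2.
Particular solution: y = (1/2)e^(-x) + (7/2)e^(x).


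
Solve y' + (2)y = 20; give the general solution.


P(x) = 2, Q(x) = 20; integrating factor μ = e^(2x).
(μ y)' = 20e^(2x) ⇒ μ y = 10e^(2x) + C.
Divide by μ: y = 10 + Ce^(-2x).


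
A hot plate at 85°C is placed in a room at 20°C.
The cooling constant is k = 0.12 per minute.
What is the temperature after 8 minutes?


Newton's law: dT/dt = -k(T - T_a) has solution T(t) = T_a + (T₀ - T_a)e^(-kt).
Plug in T_a = 20, T₀ = 85, k = 0.12, t = 8: T(8) = 20 + (65)e^(-0.96) ≈ 44.9°C.


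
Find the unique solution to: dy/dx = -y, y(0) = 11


General solution of y' = -y is y = Ce^(-x).
Apply y(0) = 11: C = 11.
Particular solution: y = 11e^(-x).


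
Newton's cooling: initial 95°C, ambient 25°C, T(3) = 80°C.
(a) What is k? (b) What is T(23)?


Newton's law: T(t) = T_a + (T₀ - T_a)e^(-kt).
(a) Use T(3) = 80: (80 - 25)/(95 - 25) = e^(-k·3), so k = -ln(0.786)/3 ≈ 0.0804.
(b) Apply k to t = 23: T(23) = 25 + (70)e^(-1.849) ≈ 36.0°C.


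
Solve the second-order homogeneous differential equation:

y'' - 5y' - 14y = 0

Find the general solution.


Characteristic equation: r² - 5r - 14 = 0.
Factor: (r + 2)(r - 7) = 0 ⇒ r = -2, 7 (distinct real).
General solution: y = C₁e^(-2x) + C₂e^(7x).


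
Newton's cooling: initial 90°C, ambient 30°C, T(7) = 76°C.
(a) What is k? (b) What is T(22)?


Newton's law: T(t) = T_a + (T₀ - T_a)e^(-kt).
(a) Use T(7) = 76: (76 - 30)/(90 - 30) = e^(-k·7), so k = -ln(0.767)/7 ≈ 0.0380.
(b) Apply k to t = 22: T(22) = 30 + (60)e^(-0.835) ≈ 56.0°C.


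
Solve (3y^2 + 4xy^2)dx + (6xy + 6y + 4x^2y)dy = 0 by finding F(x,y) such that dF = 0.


Check exactness: ∂M/∂y = 6y + 8xy and ∂N/∂x = 6y + 8xy; equal, so the equation is exact.
Integrate M with respect to x (treating y as constant): ∫M dx = 3xy^2 + 2x^2y^2 + h(y).
Differentiate w.r.t. y and set equal to N: the x-dependent terms already match, leaving h'(y) = 6y. Integrate: h(y) = 3y^2.
So F(x,y) = 3xy^2 + 3y^2 + 2x^2y^2.
General solution: 3xy^2 + 3y^2 + 2x^2y^2 = C.


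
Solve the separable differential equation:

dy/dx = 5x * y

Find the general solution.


Separate variables: dy/y = 5x dx.
Integrate: ln|y| = (5/2)x^2 + C₀.
Exponentiate: y = Ce^((5/2)x^2).


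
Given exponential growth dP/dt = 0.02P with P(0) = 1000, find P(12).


The ODE dP/dt = 0.02P has solution P(t) = P(0)e^(0.02t).
Substitute P(0) = 1000 and t = 12: P(12) = 1000 e^(0.24) ≈ 1271.


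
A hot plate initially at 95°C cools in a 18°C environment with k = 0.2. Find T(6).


Newton's law: dT/dt = -k(T - T_a) has solution T(t) = T_a + (T₀ - T_a)e^(-kt).
Plug in T_a = 18, T₀ = 95, k = 0.2, t = 6: T(6) = 18 + (77)e^(-1.20) ≈ 41.2°C.


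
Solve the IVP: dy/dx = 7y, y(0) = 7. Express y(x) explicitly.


General solution of y' = 7y is y = Ce^(7x).
Apply y(0) = 7: C = 7.
Particular solution: y = 7e^(7x).


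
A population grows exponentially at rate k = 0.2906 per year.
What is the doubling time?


Exponential growth: P(t) = P₀ e^(0.2906t). Set P(t)/P₀ = 2: e^(0.2906t) = 2.
Solve: t = ln(2)/0.2906 ≈ 2.39 years.


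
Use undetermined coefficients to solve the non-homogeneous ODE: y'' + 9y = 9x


Homogeneous: r² + 9 = 0 ⇒ r = ±3i, y_h = C₁cos(3x) + C₂sin(3x).
Polynomial forcing; try y_p = Ax + B. Then y_p'' + 9 y_p = 9(Ax + B) = 9x, so B = 0 and A = 1.
General solution: y = C₁cos(3x) + C₂sin(3x) + x.


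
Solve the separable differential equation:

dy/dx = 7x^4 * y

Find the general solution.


Separate variables: dy/y = 7x^4 dx.
Integrate: ln|y| = (7/5)x^5 + C₀.
Exponentiate: y = Ce^((7/5)x^5).


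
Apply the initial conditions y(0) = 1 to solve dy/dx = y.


General solution of y' = y is y = Ce^(x).
Apply y(0) = 1: C = 1.
Particular solution: y = e^(x).


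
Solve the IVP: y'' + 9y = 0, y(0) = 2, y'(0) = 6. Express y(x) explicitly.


Characteristic roots of r² + 9 = 0 are ±3i, so y = C₁cos(3x) + C₂sin(3x).
Apply y(0) = 2: C₁ = 2. Differentiate and apply y'(0) = 6: 3·C₂ = 6, so C₂ = 2.
Particular solution: y = 2cos(3x) + 2sin(3x).


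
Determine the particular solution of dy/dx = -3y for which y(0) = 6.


General solution of y' = -3y is y = Ce^(-3x).
Apply y(0) = 6: C = 6.
Particular solution: y = 6e^(-3x).


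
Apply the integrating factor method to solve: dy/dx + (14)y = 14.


P(x) = 14, Q(x) = 14; integrating factor μ = e^(14x).
(μ y)' = 14e^(14x) ⇒ μ y = e^(14x) + C.
Divide by μ: y = 1 + Ce^(-14x).


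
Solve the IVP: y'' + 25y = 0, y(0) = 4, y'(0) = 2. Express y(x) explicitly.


Characteristic roots of r² + 25 = 0 are ±5i, so y = C₁cos(5x) + C₂sin(5x).
Apply y(0) = 4: C₁ = 4. Differentiate and apply y'(0) = 2: 5·C₂ = 2, so C₂ = 2/5.
Particular solution: y = 4cos(5x) + (2/5)sin(5x).


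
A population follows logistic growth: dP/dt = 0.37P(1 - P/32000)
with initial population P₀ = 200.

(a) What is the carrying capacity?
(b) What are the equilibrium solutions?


Logistic ODE dP/dt = 0.37P(1 - P/32000) has equilibria where dP/dt = 0, i.e. P = 0 or P = 32000.
The coefficient (1 - P/K) = 0 when P = K, identifying K = 32000 as the carrying capacity.
(a) K = 32000; (b) equilibria P = 0 and P = 32000.


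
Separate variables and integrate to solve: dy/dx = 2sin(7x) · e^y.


Separate: e^(-y) dy = 2sin(7x) dx.
Integrate: -e^(-y) = -(2/7)cos(7x) + C₀.
Rearrange: e^(-y) = (2/7)cos(7x) + C.


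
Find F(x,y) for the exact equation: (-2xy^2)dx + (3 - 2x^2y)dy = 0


Check exactness: ∂M/∂y = -4xy and ∂N/∂x = -4xy; equal, so the equation is exact.
Integrate M with respect to x (treating y as constant): ∫M dx = -x^2y^2 + h(y).
Differentiate w.r.t. y and set equal to N: the x-dependent terms already match, leaving h'(y) = 3. Integrate: h(y) = 3y.
So F(x,y) = 3y - x^2y^2.
General solution: 3y - x^2y^2 = C.


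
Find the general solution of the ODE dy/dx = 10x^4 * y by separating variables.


Separate variables: dy/y = 10x^4 dx.
Integrate: ln|y| = 2x^5 + C₀.
Exponentiate: y = Ce^(2x^5).


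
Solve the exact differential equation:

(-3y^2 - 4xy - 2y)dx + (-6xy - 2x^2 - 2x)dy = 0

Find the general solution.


Check exactness: ∂M/∂y = -6y - 4x - 2 and ∂N/∂x = -6y - 4x - 2; equal, so the equation is exact.
Integrate M with respect to x (treating y as constant): ∫M dx = -3xy^2 - 2x^2y - 2xy + h(y).
Differentiate w.r.t. y and set equal to N: all terms match, so h'(y) = 0 and h is a constant absorbed into C.
General solution: -3xy^2 - 2x^2y - 2xy = C.


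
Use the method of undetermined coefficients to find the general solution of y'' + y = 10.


Homogeneous part: r² + 1 = 0 ⇒ r = ±1i, so y_h = C₁cos(x) + C₂sin(x).
Try constant y_p = A; plug in: 1A = 10 ⇒ A = 10.
General solution: y = C₁cos(x) + C₂sin(x) + 10.


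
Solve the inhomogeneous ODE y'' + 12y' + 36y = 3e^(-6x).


Characteristic polynomial (r + 6)² = 0; repeated root r = -6.
y_h = (C₁ + C₂x)e^(-6x). Forcing matches the repeated root (resonance), so try y_p = Ax² e^(-6x).
Substitute and solve for A: 2A = 3, so A = 3/2.
General solution: y = (C₁ + C₂x + (3/2)x²)e^(-6x).


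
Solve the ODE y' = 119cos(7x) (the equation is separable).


g(y) = 1, so integrate directly: y = ∫ 119cos(7x) dx = 17sin(7x) + C.


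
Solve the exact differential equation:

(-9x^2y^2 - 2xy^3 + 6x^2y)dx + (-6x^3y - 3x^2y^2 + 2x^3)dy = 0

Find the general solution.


Check exactness: ∂M/∂y = -18x^2y - 6xy^2 + 6x^2 and ∂N/∂x = -18x^2y - 6xy^2 + 6x^2; equal, so the equation is exact.
Integrate M with respect to x (treating y as constant): ∫M dx = -3x^3y^2 - x^2y^3 + 2x^3y + h(y).
Differentiate w.r.t. y and set equal to N: all terms match, so h'(y) = 0 and h is a constant absorbed into C.
General solution: -3x^3y^2 - x^2y^3 + 2x^3y = C.


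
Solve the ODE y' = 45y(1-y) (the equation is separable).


Separate: dy/[y(1-y)] = 45 dx.
Partial fractions: 1/[y(1-y)] = 1/y + 1/(1-y).
Integrate: ln|y/(1-y)| = 45x + C₀.
Solve for y: y = 1/(1 + Ce^(-45x)).


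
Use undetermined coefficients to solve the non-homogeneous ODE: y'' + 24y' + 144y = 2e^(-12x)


Characteristic polynomial (r + 12)² = 0; repeated root r = -12.
y_h = (C₁ + C₂x)e^(-12x). Forcing matches the repeated root (resonance), so try y_p = Ax² e^(-12x).
Substitute and solve for A: 2A = 2, so A = 1.
General solution: y = (C₁ + C₂x + x²)e^(-12x).


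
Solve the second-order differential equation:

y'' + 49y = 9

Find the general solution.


Homogeneous part: r² + 49 = 0 ⇒ r = ±7i, so y_h = C₁cos(7x) + C₂sin(7x).
Try constant y_p = A; plug in: 49A = 9 ⇒ A = 9/49.
General solution: y = C₁cos(7x) + C₂sin(7x) + 9/49.


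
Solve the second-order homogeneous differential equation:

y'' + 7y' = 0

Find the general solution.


Characteristic equation: r² + 7r = 0.
Factor: (r + 7)(r - 0) = 0 ⇒ r = -7, 0 (distinct real).
General solution: y = C₁e^(-7x) + C₂.


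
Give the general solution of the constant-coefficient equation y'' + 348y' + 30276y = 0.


Characteristic equation: r² + 348r + 30276 = 0, i.e. (r + 174)² = 0.
Repeated root r = -174; include an x factor for the second linearly independent solution.
General solution: y = (C₁ + C₂x)e^(-174x).


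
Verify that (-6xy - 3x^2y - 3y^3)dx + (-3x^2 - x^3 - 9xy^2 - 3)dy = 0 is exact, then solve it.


Check exactness: ∂M/∂y = -6x - 3x^2 - 9y^2 and ∂N/∂x = -6x - 3x^2 - 9y^2; equal, so the equation is exact.
Integrate M with respect to x (treating y as constant): ∫M dx = -3x^2y - x^3y - 3xy^3 + h(y).
Differentiate w.r.t. y and set equal to N: the x-dependent terms already match, leaving h'(y) = -3. Integrate: h(y) = -3y.
So F(x,y) = -3x^2y - x^3y - 3xy^3 - 3y.
General solution: -3x^2y - x^3y - 3xy^3 - 3y = C.


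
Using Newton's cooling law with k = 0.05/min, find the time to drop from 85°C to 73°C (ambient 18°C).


From T(t) = T_a + (T₀ - T_a)e^(-kt), set T(t) = 73:
(73 - 18) / (85 - 18) = e^(-0.05t), so t = -ln(0.821)/0.05 ≈ 3.9 minutes.


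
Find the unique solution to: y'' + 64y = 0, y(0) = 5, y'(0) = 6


Characteristic roots of r² + 64 = 0 are ±8i, so y = C₁cos(8x) + C₂sin(8x).
Apply y(0) = 5: C₁ = 5. Differentiate and apply y'(0) = 6: 8·C₂ = 6, so C₂ = 3/4.
Particular solution: y = 5cos(8x) + (3/4)sin(8x).


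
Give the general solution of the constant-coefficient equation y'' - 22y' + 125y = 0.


Characteristic equation: r² - 22r + 125 = 0.
Discriminant is negative; roots r = 11 ± 2i (complex conjugate pair).
General solution uses e^(α x)(C₁ cos(β x) + C₂ sin(β x)): y = e^(11x)(C₁cos(2x) + C₂sin(2x)).


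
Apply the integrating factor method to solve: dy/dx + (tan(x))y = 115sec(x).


P(x) = tan(x) ⇒ μ = e^(∫tan(x)dx) = sec(x).
(sec(x) y)' = 115sec²(x) ⇒ sec(x) y = 115tan(x) + C.
Multiply by cos(x): y = 115sin(x) + C·cos(x).


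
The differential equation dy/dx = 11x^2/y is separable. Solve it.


Separate variables: y dy = 11x^2 dx.
Integrate both sides: y²/2 = (11/3)x^3 + C₀.
Multiply by 2: y² = (22/3)x^3 + C.


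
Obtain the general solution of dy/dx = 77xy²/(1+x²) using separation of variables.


Separate: dy/y² = 77x/(1+x²) dx.
Integrate LHS: ∫ dy/y² = -1/y.
Integrate RHS via u = 1+x²: (77/2)ln(1+x²) + C.
Result: -1/y = (77/2)ln(1+x²) + C.


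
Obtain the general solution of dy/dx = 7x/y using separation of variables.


Separate variables: y dy = 7x dx.
Integrate both sides: y²/2 = (7/2)x^2 + C₀.
Multiply by 2: y² = 7x^2 + C.


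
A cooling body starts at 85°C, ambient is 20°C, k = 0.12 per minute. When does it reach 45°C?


From T(t) = T_a + (T₀ - T_a)e^(-kt), set T(t) = 45:
(45 - 20) / (85 - 20) = e^(-0.12t), so t = -ln(0.385)/0.12 ≈ 8.0 minutes.


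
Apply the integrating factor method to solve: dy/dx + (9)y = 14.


P(x) = 9, Q(x) = 14; integrating factor μ = e^(9x).
(μ y)' = 14e^(9x) ⇒ μ y = (14/9)e^(9x) + C.
Divide by μ: y = 14/9 + Ce^(-9x).


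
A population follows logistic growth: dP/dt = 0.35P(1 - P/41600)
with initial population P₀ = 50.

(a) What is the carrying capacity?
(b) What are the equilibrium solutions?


Logistic ODE dP/dt = 0.35P(1 - P/41600) has equilibria where dP/dt = 0, i.e. P = 0 or P = 41600.
The coefficient (1 - P/K) = 0 when P = K, identifying K = 41600 as the carrying capacity.
(a) K = 41600; (b) equilibria P = 0 and P = 41600.


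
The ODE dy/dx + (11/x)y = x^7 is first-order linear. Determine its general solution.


P(x) = 11/x ⇒ μ = x^11.
(x^11 y)' = x^18 ⇒ x^11 y = x^19/(19) + C.
Solve for y: y = (1/19)x^8 + C/x^11.


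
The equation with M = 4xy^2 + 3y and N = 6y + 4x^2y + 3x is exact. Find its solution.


Check exactness: ∂M/∂y = 8xy + 3 and ∂N/∂x = 8xy + 3; equal, so the equation is exact.
Integrate M with respect to x (treating y as constant): ∫M dx = 2x^2y^2 + 3xy + h(y).
Differentiate w.r.t. y and set equal to N: the x-dependent terms already match, leaving h'(y) = 6y. Integrate: h(y) = 3y^2.
So F(x,y) = 3y^2 + 2x^2y^2 + 3xy.
General solution: 3y^2 + 2x^2y^2 + 3xy = C.


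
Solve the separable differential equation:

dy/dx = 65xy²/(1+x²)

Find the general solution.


Separate: dy/y² = 65x/(1+x²) dx.
Integrate LHS: ∫ dy/y² = -1/y.
Integrate RHS via u = 1+x²: (65/2)ln(1+x²) + C.
Result: -1/y = (65/2)ln(1+x²) + C.


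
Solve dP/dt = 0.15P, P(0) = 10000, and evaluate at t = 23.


The ODE dP/dt = 0.15P has solution P(t) = P(0)e^(0.15t).
Substitute P(0) = 10000 and t = 23: P(23) = 10000 e^(3.45) ≈ 315004.


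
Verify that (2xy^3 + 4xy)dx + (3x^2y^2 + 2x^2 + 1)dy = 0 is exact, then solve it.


Check exactness: ∂M/∂y = 6xy^2 + 4x and ∂N/∂x = 6xy^2 + 4x; equal, so the equation is exact.
Integrate M with respect to x (treating y as constant): ∫M dx = x^2y^3 + 2x^2y + h(y).
Differentiate w.r.t. y and set equal to N: the x-dependent terms already match, leaving h'(y) = 1. Integrate: h(y) = y.
So F(x,y) = x^2y^3 + 2x^2y + y.
General solution: x^2y^3 + 2x^2y + y = C.


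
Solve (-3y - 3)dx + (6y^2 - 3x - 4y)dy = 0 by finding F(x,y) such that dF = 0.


Check exactness: ∂M/∂y = -3 and ∂N/∂x = -3; equal, so the equation is exact.
Integrate M with respect to x (treating y as constant): ∫M dx = -3xy - 3x + h(y).
Differentiate w.r.t. y and set equal to N: the x-dependent terms already match, leaving h'(y) = 6y^2 - 4y. Integrate: h(y) = 2y^3 - 2y^2.
So F(x,y) = 2y^3 - 3xy - 2y^2 - 3x.
General solution: 2y^3 - 3xy - 2y^2 - 3x = C.


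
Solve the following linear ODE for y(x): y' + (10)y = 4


P(x) = 10, Q(x) = 4; integrating factor μ = e^(10x).
(μ y)' = 4e^(10x) ⇒ μ y = (2/5)e^(10x) + C.
Divide by μ: y = 2/5 + Ce^(-10x).


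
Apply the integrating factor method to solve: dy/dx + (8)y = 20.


P(x) = 8, Q(x) = 20; integrating factor μ = e^(8x).
(μ y)' = 20e^(8x) ⇒ μ y = (5/2)e^(8x) + C.
Divide by μ: y = 5/2 + Ce^(-8x).


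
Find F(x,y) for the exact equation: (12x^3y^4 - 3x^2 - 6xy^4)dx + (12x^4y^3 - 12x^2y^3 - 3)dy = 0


Check exactness: ∂M/∂y = 48x^3y^3 - 24xy^3 and ∂N/∂x = 48x^3y^3 - 24xy^3; equal, so the equation is exact.
Integrate M with respect to x (treating y as constant): ∫M dx = 3x^4y^4 - x^3 - 3x^2y^4 + h(y).
Differentiate w.r.t. y and set equal to N: the x-dependent terms already match, leaving h'(y) = -3. Integrate: h(y) = -3y.
So F(x,y) = 3x^4y^4 - x^3 - 3x^2y^4 - 3y.
General solution: 3x^4y^4 - x^3 - 3x^2y^4 - 3y = C.


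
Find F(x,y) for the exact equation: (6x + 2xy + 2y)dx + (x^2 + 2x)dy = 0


Check exactness: ∂M/∂y = 2x + 2 and ∂N/∂x = 2x + 2; equal, so the equation is exact.
Integrate M with respect to x (treating y as constant): ∫M dx = 3x^2 + x^2y + 2xy + h(y).
Differentiate w.r.t. y and set equal to N: all terms match, so h'(y) = 0 and h is a constant absorbed into C.
General solution: 3x^2 + x^2y + 2xy = C.


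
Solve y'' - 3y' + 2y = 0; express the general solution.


Characteristic equation: r² - 3r + 2 = 0.
Factor: (r - 2)(r - 1) = 0 ⇒ r = 2, 1 (distinct real).
General solution: y = C₁e^(2x) + C₂e^(x).


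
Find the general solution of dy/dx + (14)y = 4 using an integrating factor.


P(x) = 14, Q(x) = 4; integrating factor μ = e^(14x).
(μ y)' = 4e^(14x) ⇒ μ y = (2/7)e^(14x) + C.
Divide by μ: y = 2/7 + Ce^(-14x).


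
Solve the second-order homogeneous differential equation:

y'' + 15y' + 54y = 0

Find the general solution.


Characteristic equation: r² + 15r + 54 = 0.
Factor: (r + 9)(r + 6) = 0 ⇒ r = -9, -6 (distinct real).
General solution: y = C₁e^(-9x) + C₂e^(-6x).


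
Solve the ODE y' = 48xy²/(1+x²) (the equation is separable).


Separate: dy/y² = 48x/(1+x²) dx.
Integrate LHS: ∫ dy/y² = -1/y.
Integrate RHS via u = 1+x²: 24ln(1+x²) + C.
Result: -1/y = 24ln(1+x²) + C.


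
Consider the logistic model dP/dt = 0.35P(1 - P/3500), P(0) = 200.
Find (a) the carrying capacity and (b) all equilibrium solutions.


Logistic ODE dP/dt = 0.35P(1 - P/3500) has equilibria where dP/dt = 0, i.e. P = 0 or P = 3500.
The coefficient (1 - P/K) = 0 when P = K, identifying K = 3500 as the carrying capacity.
(a) K = 3500; (b) equilibria P = 0 and P = 3500.


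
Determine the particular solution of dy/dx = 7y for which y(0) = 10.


General solution of y' = 7y is y = Ce^(7x).
Apply y(0) = 10: C = 10.
Particular solution: y = 10e^(7x).


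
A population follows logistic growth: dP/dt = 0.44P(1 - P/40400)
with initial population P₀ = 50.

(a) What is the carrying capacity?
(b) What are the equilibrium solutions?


Logistic ODE dP/dt = 0.44P(1 - P/40400) has equilibria where dP/dt = 0, i.e. P = 0 or P = 40400.
The coefficient (1 - P/K) = 0 when P = K, identifying K = 40400 as the carrying capacity.
(a) K = 40400; (b) equilibria P = 0 and P = 40400.


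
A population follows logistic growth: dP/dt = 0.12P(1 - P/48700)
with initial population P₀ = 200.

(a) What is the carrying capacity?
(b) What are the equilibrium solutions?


Logistic ODE dP/dt = 0.12P(1 - P/48700) has equilibria where dP/dt = 0, i.e. P = 0 or P = 48700.
The coefficient (1 - P/K) = 0 when P = K, identifying K = 48700 as the carrying capacity.
(a) K = 48700; (b) equilibria P = 0 and P = 48700.


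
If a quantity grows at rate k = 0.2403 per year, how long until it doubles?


Exponential growth: P(t) = P₀ e^(0.2403t). Set P(t)/P₀ = 2: e^(0.2403t) = 2.
Solve: t = ln(2)/0.2403 ≈ 2.88 years.


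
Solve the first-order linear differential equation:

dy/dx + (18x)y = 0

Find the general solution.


P(x) = 18x ⇒ μ = e^(9x²).
Q(x) = 0 so μ y is constant: y = Ce^(-9x²).


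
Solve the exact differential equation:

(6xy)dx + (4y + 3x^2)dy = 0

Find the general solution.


Check exactness: ∂M/∂y = 6x and ∂N/∂x = 6x; equal, so the equation is exact.
Integrate M with respect to x (treating y as constant): ∫M dx = 3x^2y + h(y).
Differentiate w.r.t. y and set equal to N: the x-dependent terms already match, leaving h'(y) = 4y. Integrate: h(y) = 2y^2.
So F(x,y) = 2y^2 + 3x^2y.
General solution: 2y^2 + 3x^2y = C.


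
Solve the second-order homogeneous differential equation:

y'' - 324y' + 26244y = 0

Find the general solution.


Characteristic equation: r² - 324r + 26244 = 0, i.e. (r - 162)² = 0.
Repeated root r = 162; include an x factor for the second linearly independent solution.
General solution: y = (C₁ + C₂x)e^(162x).


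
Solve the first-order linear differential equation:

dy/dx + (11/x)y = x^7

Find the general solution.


P(x) = 11/x ⇒ μ = x^11.
(x^11 y)' = x^18 ⇒ x^11 y = x^19/(19) + C.
Solve for y: y = (1/19)x^8 + C/x^11.


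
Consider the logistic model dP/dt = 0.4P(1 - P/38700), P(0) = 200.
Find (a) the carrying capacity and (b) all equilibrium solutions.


Logistic ODE dP/dt = 0.4P(1 - P/38700) has equilibria where dP/dt = 0, i.e. P = 0 or P = 38700.
The coefficient (1 - P/K) = 0 when P = K, identifying K = 38700 as the carrying capacity.
(a) K = 38700; (b) equilibria P = 0 and P = 38700.


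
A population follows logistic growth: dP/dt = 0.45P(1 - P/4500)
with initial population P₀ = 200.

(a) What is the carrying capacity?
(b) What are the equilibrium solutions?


Logistic ODE dP/dt = 0.45P(1 - P/4500) has equilibria where dP/dt = 0, i.e. P = 0 or P = 4500.
The coefficient (1 - P/K) = 0 when P = K, identifying K = 4500 as the carrying capacity.
(a) K = 4500; (b) equilibria P = 0 and P = 4500.


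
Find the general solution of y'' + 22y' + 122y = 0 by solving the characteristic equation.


Characteristic equation: r² + 22r + 122 = 0.
Discriminant is negative; roots r = -11 ± 1i (complex conjugate pair).
General solution uses e^(α x)(C₁ cos(β x) + C₂ sin(β x)): y = e^(-11x)(C₁cos(x) + C₂sin(x)).


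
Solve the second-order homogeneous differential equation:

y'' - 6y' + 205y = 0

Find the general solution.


Characteristic equation: r² - 6r + 205 = 0.
Discriminant is negative; roots r = 3 ± 14i (complex conjugate pair).
General solution uses e^(α x)(C₁ cos(β x) + C₂ sin(β x)): y = e^(3x)(C₁cos(14x) + C₂sin(14x)).


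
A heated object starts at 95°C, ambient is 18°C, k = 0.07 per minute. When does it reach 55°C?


From T(t) = T_a + (T₀ - T_a)e^(-kt), set T(t) = 55:
(55 - 18) / (95 - 18) = e^(-0.07t), so t = -ln(0.481)/0.07 ≈ 10.5 minutes.


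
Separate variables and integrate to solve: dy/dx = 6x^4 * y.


Separate variables: dy/y = 6x^4 dx.
Integrate: ln|y| = (6/5)x^5 + C₀.
Exponentiate: y = Ce^((6/5)x^5).


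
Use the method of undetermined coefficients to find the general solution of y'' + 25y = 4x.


Homogeneous: r² + 25 = 0 ⇒ r = ±5i, y_h = C₁cos(5x) + C₂sin(5x).
Polynomial forcing; try y_p = Ax + B. Then y_p'' + 25 y_p = 25(Ax + B) = 4x, so B = 0 and A = 4/25.
General solution: y = C₁cos(5x) + C₂sin(5x) + (4/25)x.


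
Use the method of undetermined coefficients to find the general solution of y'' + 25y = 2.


Homogeneous part: r² + 25 = 0 ⇒ r = ±5i, so y_h = C₁cos(5x) + C₂sin(5x).
Try constant y_p = A; plug in: 25A = 2 ⇒ A = 2/25.
General solution: y = C₁cos(5x) + C₂sin(5x) + 2/25.


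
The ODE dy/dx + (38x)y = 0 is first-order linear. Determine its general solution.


P(x) = 38x ⇒ μ = e^(19x²).
Q(x) = 0 so μ y is constant: y = Ce^(-19x²).


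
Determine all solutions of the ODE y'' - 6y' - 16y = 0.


Characteristic equation: r² - 6r - 16 = 0.
Factor: (r + 2)(r - 8) = 0 ⇒ r = -2, 8 (distinct real).
General solution: y = C₁e^(-2x) + C₂e^(8x).


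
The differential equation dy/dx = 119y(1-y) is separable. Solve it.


Separate: dy/[y(1-y)] = 119 dx.
Partial fractions: 1/[y(1-y)] = 1/y + 1/(1-y).
Integrate: ln|y/(1-y)| = 119x + C₀.
Solve for y: y = 1/(1 + Ce^(-119x)).


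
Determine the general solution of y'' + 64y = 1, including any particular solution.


Homogeneous part: r² + 64 = 0 ⇒ r = ±8i, so y_h = C₁cos(8x) + C₂sin(8x).
Try constant y_p = A; plug in: 64A = 1 ⇒ A = 1/64.
General solution: y = C₁cos(8x) + C₂sin(8x) + 1/64.


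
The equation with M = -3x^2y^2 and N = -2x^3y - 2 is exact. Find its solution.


Check exactness: ∂M/∂y = -6x^2y and ∂N/∂x = -6x^2y; equal, so the equation is exact.
Integrate M with respect to x (treating y as constant): ∫M dx = -x^3y^2 + h(y).
Differentiate w.r.t. y and set equal to N: the x-dependent terms already match, leaving h'(y) = -2. Integrate: h(y) = -2y.
So F(x,y) = -x^3y^2 - 2y.
General solution: -x^3y^2 - 2y = C.


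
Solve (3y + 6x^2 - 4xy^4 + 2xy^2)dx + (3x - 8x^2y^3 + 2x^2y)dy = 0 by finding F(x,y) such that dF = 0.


Check exactness: ∂M/∂y = 3 - 16xy^3 + 4xy and ∂N/∂x = 3 - 16xy^3 + 4xy; equal, so the equation is exact.
Integrate M with respect to x (treating y as constant): ∫M dx = 3xy + 2x^3 - 2x^2y^4 + x^2y^2 + h(y).
Differentiate w.r.t. y and set equal to N: all terms match, so h'(y) = 0 and h is a constant absorbed into C.
General solution: 3xy + 2x^3 - 2x^2y^4 + x^2y^2 = C.


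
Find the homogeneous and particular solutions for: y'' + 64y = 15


Homogeneous part: r² + 64 = 0 ⇒ r = ±8i, so y_h = C₁cos(8x) + C₂sin(8x).
Try constant y_p = A; plug in: 64A = 15 ⇒ A = 15/64.
General solution: y = C₁cos(8x) + C₂sin(8x) + 15/64.


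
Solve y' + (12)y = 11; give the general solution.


P(x) = 12, Q(x) = 11; integrating factor μ = e^(12x).
(μ y)' = 11e^(12x) ⇒ μ y = (11/12)e^(12x) + C.
Divide by μ: y = 11/12 + Ce^(-12x).


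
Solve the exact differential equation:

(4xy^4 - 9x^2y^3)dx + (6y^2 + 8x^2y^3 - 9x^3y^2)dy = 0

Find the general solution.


Check exactness: ∂M/∂y = 16xy^3 - 27x^2y^2 and ∂N/∂x = 16xy^3 - 27x^2y^2; equal, so the equation is exact.
Integrate M with respect to x (treating y as constant): ∫M dx = 2x^2y^4 - 3x^3y^3 + h(y).
Differentiate w.r.t. y and set equal to N: the x-dependent terms already match, leaving h'(y) = 6y^2. Integrate: h(y) = 2y^3.
So F(x,y) = 2y^3 + 2x^2y^4 - 3x^3y^3.
General solution: 2y^3 + 2x^2y^4 - 3x^3y^3 = C.


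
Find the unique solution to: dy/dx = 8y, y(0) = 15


General solution of y' = 8y is y = Ce^(8x).
Apply y(0) = 15: C = 15.
Particular solution: y = 15e^(8x).


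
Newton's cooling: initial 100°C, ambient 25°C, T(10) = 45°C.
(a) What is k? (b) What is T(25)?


Newton's law: T(t) = T_a + (T₀ - T_a)e^(-kt).
(a) Use T(10) = 45: (45 - 25)/(100 - 25) = e^(-k·10), so k = -ln(0.267)/10 ≈ 0.1322.
(b) Apply k to t = 25: T(25) = 25 + (75)e^(-3.304) ≈ 27.8°C.


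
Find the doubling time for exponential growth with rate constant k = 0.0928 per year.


Exponential growth: P(t) = P₀ e^(0.0928t). Set P(t)/P₀ = 2: e^(0.0928t) = 2.
Solve: t = ln(2)/0.0928 ≈ 7.47 years.


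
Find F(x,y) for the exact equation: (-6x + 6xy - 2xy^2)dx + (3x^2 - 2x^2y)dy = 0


Check exactness: ∂M/∂y = 6x - 4xy and ∂N/∂x = 6x - 4xy; equal, so the equation is exact.
Integrate M with respect to x (treating y as constant): ∫M dx = -3x^2 + 3x^2y - x^2y^2 + h(y).
Differentiate w.r.t. y and set equal to N: all terms match, so h'(y) = 0 and h is a constant absorbed into C.
General solution: -3x^2 + 3x^2y - x^2y^2 = C.


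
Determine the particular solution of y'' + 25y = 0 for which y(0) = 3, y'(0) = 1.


Characteristic roots of r² + 25 = 0 are ±5i, so y = C₁cos(5x) + C₂sin(5x).
Apply y(0) = 3: C₁ = 3. Differentiate and apply y'(0) = 1: 5·C₂ = 1, so C₂ = 1/5.
Particular solution: y = 3cos(5x) + (1/5)sin(5x).


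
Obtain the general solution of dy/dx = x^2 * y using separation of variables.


Separate variables: dy/y = x^2 dx.
Integrate: ln|y| = (1/3)x^3 + C₀.
Exponentiate: y = Ce^((1/3)x^3).


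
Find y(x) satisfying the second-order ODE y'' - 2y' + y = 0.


Characteristic equation: r² - 2r + 1 = 0, i.e. (r - 1)² = 0.
Repeated root r = 1; include an x factor for the second linearly independent solution.
General solution: y = (C₁ + C₂x)e^(x).


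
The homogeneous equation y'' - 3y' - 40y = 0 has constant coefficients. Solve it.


Characteristic equation: r² - 3r - 40 = 0.
Factor: (r - 8)(r + 5) = 0 ⇒ r = 8, -5 (distinct real).
General solution: y = C₁e^(8x) + C₂e^(-5x).


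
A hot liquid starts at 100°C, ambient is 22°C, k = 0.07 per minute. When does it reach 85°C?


From T(t) = T_a + (T₀ - T_a)e^(-kt), set T(t) = 85:
(85 - 22) / (100 - 22) = e^(-0.07t), so t = -ln(0.808)/0.07 ≈ 3.1 minutes.


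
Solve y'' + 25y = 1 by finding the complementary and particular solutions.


Homogeneous part: r² + 25 = 0 ⇒ r = ±5i, so y_h = C₁cos(5x) + C₂sin(5x).
Try constant y_p = A; plug in: 25A = 1 ⇒ A = 1/25.
General solution: y = C₁cos(5x) + C₂sin(5x) + 1/25.


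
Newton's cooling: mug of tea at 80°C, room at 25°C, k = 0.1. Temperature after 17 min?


Newton's law: dT/dt = -k(T - T_a) has solution T(t) = T_a + (T₀ - T_a)e^(-kt).
Plug in T_a = 25, T₀ = 80, k = 0.1, t = 17: T(17) = 25 + (55)e^(-1.70) ≈ 35.0°C.
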